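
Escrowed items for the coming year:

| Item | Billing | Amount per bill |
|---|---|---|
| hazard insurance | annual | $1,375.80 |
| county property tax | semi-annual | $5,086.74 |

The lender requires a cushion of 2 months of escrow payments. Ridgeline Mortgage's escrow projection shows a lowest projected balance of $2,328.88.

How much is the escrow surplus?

Hazard insurance — $1,375.80
County property tax — $5,086.74 × 2 = $10,173.48
Annual escrow total = $11,549.28
Per month = $11,549.28 / 12 = $962.44
Required cushion = 2 × $962.44 = $1,924.88
Surplus = $2,328.88 − $1,924.88 = $404.00

$404.00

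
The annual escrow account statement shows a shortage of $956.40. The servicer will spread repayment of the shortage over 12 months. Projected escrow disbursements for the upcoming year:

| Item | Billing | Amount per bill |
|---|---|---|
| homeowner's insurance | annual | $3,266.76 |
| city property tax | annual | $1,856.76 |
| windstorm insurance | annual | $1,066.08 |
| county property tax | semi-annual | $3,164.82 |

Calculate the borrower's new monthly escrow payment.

Homeowner's insurance — $3,266.76 per year
City property tax — $1,856.76 per year
Windstorm insurance — $1,066.08 per year
County property tax — $3,164.82 × 2 = $6,329.64 per year
Combined annual = $12,519.24
Base monthly escrow = $12,519.24 / 12 = $1,043.27
Shortage spread = $956.40 ÷ 12 = $79.70/mo
Adjusted monthly = $1,043.27 + $79.70 = $1,122.97

$1,122.97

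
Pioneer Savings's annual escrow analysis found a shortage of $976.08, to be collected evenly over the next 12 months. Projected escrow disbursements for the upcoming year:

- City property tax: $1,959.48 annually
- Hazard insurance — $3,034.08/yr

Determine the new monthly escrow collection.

City property tax = $1,959.48
Hazard insurance = $3,034.08
Yearly total = $1,959.48 + $3,034.08 = $4,993.56
Per month = $4,993.56 ÷ 12 = $416.13
Monthly shortage recovery: $976.08 ÷ 12 = $81.34
New monthly escrow = $416.13 + $81.34 = $497.47

$497.47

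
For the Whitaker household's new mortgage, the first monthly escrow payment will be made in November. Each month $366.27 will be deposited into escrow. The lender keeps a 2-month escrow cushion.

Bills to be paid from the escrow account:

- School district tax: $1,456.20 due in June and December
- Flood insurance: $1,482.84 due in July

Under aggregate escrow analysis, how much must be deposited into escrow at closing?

Cushion = 2 × $366.27 = $732.54
Trial balance (start $0, +$366.27 each month, − disbursements):
  Nov: +$366.27 → $366.27
  Dec: +$366.27 − $1,456.20 → -$723.66
  Jan: +$366.27 → -$357.39
  Feb: +$366.27 → $8.88
  Mar: +$366.27 → $375.15
  Apr: +$366.27 → $741.42
  May: +$366.27 → $1,107.69
  Jun: +$366.27 − $1,456.20 → $17.76
  Jul: +$366.27 − $1,482.84 → -$1,098.81
  Aug: +$366.27 → -$732.54
  Sep: +$366.27 → -$366.27
  Oct: +$366.27 → $0.00
Lowest trial balance = -$1,098.81 (Jul)
Initial deposit = cushion − low point = $732.54 − (-$1,098.81) = $1,831.35

$1,831.35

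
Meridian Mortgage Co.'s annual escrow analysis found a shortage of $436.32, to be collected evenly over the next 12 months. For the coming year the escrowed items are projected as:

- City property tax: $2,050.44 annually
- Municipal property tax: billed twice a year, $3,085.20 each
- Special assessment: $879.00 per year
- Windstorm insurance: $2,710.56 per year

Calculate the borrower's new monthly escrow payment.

$1,020.56

City property tax — $2,050.44
Municipal property tax — $3,085.20 × 2 = $6,170.40
Special assessment — $879.00
Windstorm insurance — $2,710.56
Annual escrow total = $2,050.44 + $6,170.40 + $879.00 + $2,710.56 = $11,810.40
Per month = $11,810.40 ÷ 12 = $984.20
Shortage per month = $436.32 ÷ 12 = $36.36
New monthly escrow = $984.20 + $36.36 = $1,020.56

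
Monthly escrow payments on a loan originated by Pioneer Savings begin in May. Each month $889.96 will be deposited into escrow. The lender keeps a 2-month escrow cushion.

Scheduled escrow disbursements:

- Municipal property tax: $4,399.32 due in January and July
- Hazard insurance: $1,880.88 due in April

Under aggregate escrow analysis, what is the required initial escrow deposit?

$3,509.36

Cushion = 2 × $889.96 = $1,779.92
Trial balance (start $0, +$889.96 each month, − disbursements):
  May: +$889.96 → $889.96
  Jun: +$889.96 → $1,779.92
  Jul: +$889.96 − $4,399.32 → -$1,729.44
  Aug: +$889.96 → -$839.48
  Sep: +$889.96 → $50.48
  Oct: +$889.96 → $940.44
  Nov: +$889.96 → $1,830.40
  Dec: +$889.96 → $2,720.36
  Jan: +$889.96 − $4,399.32 → -$789.00
  Feb: +$889.96 → $100.96
  Mar: +$889.96 → $990.92
  Apr: +$889.96 − $1,880.88 → $0.00
Lowest trial balance = -$1,729.44 (Jul)
Initial deposit = cushion − low point = $1,779.92 − (-$1,729.44) = $3,509.36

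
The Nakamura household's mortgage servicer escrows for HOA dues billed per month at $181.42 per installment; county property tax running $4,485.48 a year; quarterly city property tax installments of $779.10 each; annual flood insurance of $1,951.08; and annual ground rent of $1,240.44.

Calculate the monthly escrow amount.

$1,080.87

HOA dues: $181.42 × 12 = $2,177.04/yr
County property tax: $4,485.48/yr
City property tax: $779.10 × 4 = $3,116.40/yr
Flood insurance: $1,951.08/yr
Ground rent: $1,240.44/yr
Total per year = $2,177.04 + $4,485.48 + $3,116.40 + $1,951.08 + $1,240.44 = $12,970.44
Monthly = $12,970.44 / 12 = $1,080.87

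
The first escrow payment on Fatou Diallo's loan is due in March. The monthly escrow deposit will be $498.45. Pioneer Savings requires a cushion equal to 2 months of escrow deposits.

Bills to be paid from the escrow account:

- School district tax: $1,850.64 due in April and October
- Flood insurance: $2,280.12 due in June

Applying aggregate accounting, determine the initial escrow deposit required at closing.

$3,133.86

Cushion = 2 × $498.45 = $996.90
Trial balance (start $0, +$498.45 each month, − disbursements):
  Mar: +$498.45 → $498.45
  Apr: +$498.45 − $1,850.64 → -$853.74
  May: +$498.45 → -$355.29
  Jun: +$498.45 − $2,280.12 → -$2,136.96
  Jul: +$498.45 → -$1,638.51
  Aug: +$498.45 → -$1,140.06
  Sep: +$498.45 → -$641.61
  Oct: +$498.45 − $1,850.64 → -$1,993.80
  Nov: +$498.45 → -$1,495.35
  Dec: +$498.45 → -$996.90
  Jan: +$498.45 → -$498.45
  Feb: +$498.45 → $0.00
Lowest trial balance = -$2,136.96 (Jun)
Initial deposit = cushion − low point = $996.90 − (-$2,136.96) = $3,133.86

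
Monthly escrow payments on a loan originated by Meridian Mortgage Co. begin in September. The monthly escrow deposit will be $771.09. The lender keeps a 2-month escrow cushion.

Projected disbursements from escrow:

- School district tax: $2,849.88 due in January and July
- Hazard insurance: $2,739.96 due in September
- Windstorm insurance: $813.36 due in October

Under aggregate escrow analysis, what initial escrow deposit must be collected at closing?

Cushion = 2 × $771.09 = $1,542.18
Trial balance (start $0, +$771.09 each month, − disbursements):
  Sep: +$771.09 − $2,739.96 → -$1,968.87
  Oct: +$771.09 − $813.36 → -$2,011.14
  Nov: +$771.09 → -$1,240.05
  Dec: +$771.09 → -$468.96
  Jan: +$771.09 − $2,849.88 → -$2,547.75
  Feb: +$771.09 → -$1,776.66
  Mar: +$771.09 → -$1,005.57
  Apr: +$771.09 → -$234.48
  May: +$771.09 → $536.61
  Jun: +$771.09 → $1,307.70
  Jul: +$771.09 − $2,849.88 → -$771.09
  Aug: +$771.09 → $0.00
Lowest trial balance = -$2,547.75 (Jan)
Initial deposit = cushion − low point = $1,542.18 − (-$2,547.75) = $4,089.93

$4,089.93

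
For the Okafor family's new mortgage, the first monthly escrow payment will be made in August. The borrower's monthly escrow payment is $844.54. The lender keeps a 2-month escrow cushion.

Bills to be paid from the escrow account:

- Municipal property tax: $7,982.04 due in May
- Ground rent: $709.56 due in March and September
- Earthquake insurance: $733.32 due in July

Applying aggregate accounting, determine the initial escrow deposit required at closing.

$2,644.84

Cushion = 2 × $844.54 = $1,689.08
Trial balance (start $0, +$844.54 each month, − disbursements):
  Aug: +$844.54 → $844.54
  Sep: +$844.54 − $709.56 → $979.52
  Oct: +$844.54 → $1,824.06
  Nov: +$844.54 → $2,668.60
  Dec: +$844.54 → $3,513.14
  Jan: +$844.54 → $4,357.68
  Feb: +$844.54 → $5,202.22
  Mar: +$844.54 − $709.56 → $5,337.20
  Apr: +$844.54 → $6,181.74
  May: +$844.54 − $7,982.04 → -$955.76
  Jun: +$844.54 → -$111.22
  Jul: +$844.54 − $733.32 → $0.00
Lowest trial balance = -$955.76 (May)
Initial deposit = cushion − low point = $1,689.08 − (-$955.76) = $2,644.84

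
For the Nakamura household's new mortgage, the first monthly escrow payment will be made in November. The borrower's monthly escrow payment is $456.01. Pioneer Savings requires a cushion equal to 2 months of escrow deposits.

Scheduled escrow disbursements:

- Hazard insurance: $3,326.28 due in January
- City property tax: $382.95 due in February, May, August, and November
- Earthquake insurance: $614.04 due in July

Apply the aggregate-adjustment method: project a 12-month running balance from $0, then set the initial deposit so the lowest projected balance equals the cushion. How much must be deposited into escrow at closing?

$3,253.22

Cushion = 2 × $456.01 = $912.02
Trial balance (start $0, +$456.01 each month, − disbursements):
  Nov: +$456.01 − $382.95 → $73.06
  Dec: +$456.01 → $529.07
  Jan: +$456.01 − $3,326.28 → -$2,341.20
  Feb: +$456.01 − $382.95 → -$2,268.14
  Mar: +$456.01 → -$1,812.13
  Apr: +$456.01 → -$1,356.12
  May: +$456.01 − $382.95 → -$1,283.06
  Jun: +$456.01 → -$827.05
  Jul: +$456.01 − $614.04 → -$985.08
  Aug: +$456.01 − $382.95 → -$912.02
  Sep: +$456.01 → -$456.01
  Oct: +$456.01 → $0.00
Lowest trial balance = -$2,341.20 (Jan)
Initial deposit = cushion − low point = $912.02 − (-$2,341.20) = $3,253.22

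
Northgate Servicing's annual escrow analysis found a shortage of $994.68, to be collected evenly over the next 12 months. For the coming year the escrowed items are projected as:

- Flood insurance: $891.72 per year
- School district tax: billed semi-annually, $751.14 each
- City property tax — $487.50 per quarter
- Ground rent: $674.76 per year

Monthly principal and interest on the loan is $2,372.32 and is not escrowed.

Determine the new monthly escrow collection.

Flood insurance: $891.72/yr
School district tax: $751.14 × 2 = $1,502.28/yr
City property tax: $487.50 × 4 = $1,950.00/yr
Ground rent: $674.76/yr
Yearly total = $891.72 + $1,502.28 + $1,950.00 + $674.76 = $5,018.76
Monthly = $5,018.76 ÷ 12 = $418.23
Shortage per month = $994.68 ÷ 12 = $82.89
Adjusted monthly = $418.23 + $82.89 = $501.12

$501.12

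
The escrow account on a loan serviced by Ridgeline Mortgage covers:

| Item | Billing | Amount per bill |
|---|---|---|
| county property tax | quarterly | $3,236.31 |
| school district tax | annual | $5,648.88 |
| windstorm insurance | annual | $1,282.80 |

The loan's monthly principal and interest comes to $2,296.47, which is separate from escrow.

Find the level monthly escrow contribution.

$1,656.41

County property tax: $3,236.31 × 4 = $12,945.24/yr
School district tax: $5,648.88/yr
Windstorm insurance: $1,282.80/yr
Annual escrow total = $19,876.92
Base monthly escrow = $19,876.92 / 12 = $1,656.41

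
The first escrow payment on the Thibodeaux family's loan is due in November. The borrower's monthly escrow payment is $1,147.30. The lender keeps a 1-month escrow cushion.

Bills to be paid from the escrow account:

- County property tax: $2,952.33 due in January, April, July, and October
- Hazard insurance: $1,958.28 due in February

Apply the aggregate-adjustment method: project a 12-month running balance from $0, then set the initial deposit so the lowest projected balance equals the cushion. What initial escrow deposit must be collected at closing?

Cushion = 1 × $1,147.30 = $1,147.30
Trial balance (start $0, +$1,147.30 each month, − disbursements):
  Nov: +$1,147.30 → $1,147.30
  Dec: +$1,147.30 → $2,294.60
  Jan: +$1,147.30 − $2,952.33 → $489.57
  Feb: +$1,147.30 − $1,958.28 → -$321.41
  Mar: +$1,147.30 → $825.89
  Apr: +$1,147.30 − $2,952.33 → -$979.14
  May: +$1,147.30 → $168.16
  Jun: +$1,147.30 → $1,315.46
  Jul: +$1,147.30 − $2,952.33 → -$489.57
  Aug: +$1,147.30 → $657.73
  Sep: +$1,147.30 → $1,805.03
  Oct: +$1,147.30 − $2,952.33 → $0.00
Lowest trial balance = -$979.14 (Apr)
Initial deposit = cushion − low point = $1,147.30 − (-$979.14) = $2,126.44

$2,126.44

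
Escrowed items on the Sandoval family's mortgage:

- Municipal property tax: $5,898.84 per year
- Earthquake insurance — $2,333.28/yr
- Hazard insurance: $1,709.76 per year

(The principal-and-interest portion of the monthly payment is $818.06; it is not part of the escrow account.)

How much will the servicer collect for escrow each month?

Municipal property tax = $5,898.84
Earthquake insurance = $2,333.28
Hazard insurance = $1,709.76
Annual escrow total = $5,898.84 + $2,333.28 + $1,709.76 = $9,941.88
Per month = $9,941.88 / 12 = $828.49

$828.49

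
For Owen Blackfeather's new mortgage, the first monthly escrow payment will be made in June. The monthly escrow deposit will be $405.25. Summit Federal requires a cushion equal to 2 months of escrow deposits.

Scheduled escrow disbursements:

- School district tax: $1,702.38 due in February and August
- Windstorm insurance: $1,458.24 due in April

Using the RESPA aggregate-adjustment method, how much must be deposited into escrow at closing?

Cushion = 2 × $405.25 = $810.50
Trial balance (start $0, +$405.25 each month, − disbursements):
  Jun: +$405.25 → $405.25
  Jul: +$405.25 → $810.50
  Aug: +$405.25 − $1,702.38 → -$486.63
  Sep: +$405.25 → -$81.38
  Oct: +$405.25 → $323.87
  Nov: +$405.25 → $729.12
  Dec: +$405.25 → $1,134.37
  Jan: +$405.25 → $1,539.62
  Feb: +$405.25 − $1,702.38 → $242.49
  Mar: +$405.25 → $647.74
  Apr: +$405.25 − $1,458.24 → -$405.25
  May: +$405.25 → $0.00
Lowest trial balance = -$486.63 (Aug)
Initial deposit = cushion − low point = $810.50 − (-$486.63) = $1,297.13

$1,297.13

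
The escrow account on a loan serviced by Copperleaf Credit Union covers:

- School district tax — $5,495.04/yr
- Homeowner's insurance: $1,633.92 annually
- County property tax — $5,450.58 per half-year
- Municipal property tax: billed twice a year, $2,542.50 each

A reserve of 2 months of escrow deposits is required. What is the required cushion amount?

$3,852.52

School district tax: $5,495.04 annually
Homeowner's insurance: $1,633.92 annually
County property tax: $5,450.58 × 2 = $10,901.16 annually
Municipal property tax: $2,542.50 × 2 = $5,085.00 annually
Combined annual = $5,495.04 + $1,633.92 + $10,901.16 + $5,085.00 = $23,115.12
Monthly = $23,115.12 ÷ 12 = $1,926.26
Reserve = 2 × $1,926.26 = $3,852.52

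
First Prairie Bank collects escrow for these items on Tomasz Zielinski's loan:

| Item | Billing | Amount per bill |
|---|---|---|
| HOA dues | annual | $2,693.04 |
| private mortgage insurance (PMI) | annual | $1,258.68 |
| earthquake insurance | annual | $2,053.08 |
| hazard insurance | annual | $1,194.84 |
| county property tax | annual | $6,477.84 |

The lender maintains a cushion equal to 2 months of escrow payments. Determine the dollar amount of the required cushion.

HOA dues — $2,693.04/yr
Private mortgage insurance (PMI) — $1,258.68/yr
Earthquake insurance — $2,053.08/yr
Hazard insurance — $1,194.84/yr
County property tax — $6,477.84/yr
Yearly total = $13,677.48
Per month = $13,677.48 / 12 = $1,139.79
Reserve = 2 × $1,139.79 = $2,279.58

$2,279.58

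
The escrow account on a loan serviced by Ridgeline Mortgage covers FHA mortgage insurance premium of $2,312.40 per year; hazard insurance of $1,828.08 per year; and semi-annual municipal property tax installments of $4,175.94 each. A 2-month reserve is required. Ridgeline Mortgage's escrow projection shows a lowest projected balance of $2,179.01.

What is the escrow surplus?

FHA mortgage insurance premium: $2,312.40 per year
Hazard insurance: $1,828.08 per year
Municipal property tax: $4,175.94 × 2 = $8,351.88 per year
Yearly total = $12,492.36
Per month = $12,492.36 / 12 = $1,041.03
Cushion = 2 × $1,041.03 = $2,082.06
Surplus = $2,179.01 − $2,082.06 = $96.95

$96.95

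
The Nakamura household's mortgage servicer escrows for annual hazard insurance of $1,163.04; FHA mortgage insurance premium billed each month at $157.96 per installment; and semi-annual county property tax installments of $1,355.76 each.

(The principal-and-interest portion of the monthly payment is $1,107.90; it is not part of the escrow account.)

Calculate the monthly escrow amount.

$480.84

Hazard insurance: $1,163.04/yr
FHA mortgage insurance premium: $157.96 × 12 = $1,895.52/yr
County property tax: $1,355.76 × 2 = $2,711.52/yr
Total annual escrow = $1,163.04 + $1,895.52 + $2,711.52 = $5,770.08
Monthly = $5,770.08 ÷ 12 = $480.84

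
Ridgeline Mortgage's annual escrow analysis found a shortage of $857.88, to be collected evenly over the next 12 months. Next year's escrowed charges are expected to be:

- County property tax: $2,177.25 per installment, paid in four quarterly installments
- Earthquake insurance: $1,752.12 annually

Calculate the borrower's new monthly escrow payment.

County property tax = $2,177.25 × 4 = $8,709.00
Earthquake insurance = $1,752.12
Total per year = $10,461.12
Per month = $10,461.12 ÷ 12 = $871.76
Shortage spread = $857.88 ÷ 12 = $71.49/mo
Adjusted monthly = $871.76 + $71.49 = $943.25

$943.25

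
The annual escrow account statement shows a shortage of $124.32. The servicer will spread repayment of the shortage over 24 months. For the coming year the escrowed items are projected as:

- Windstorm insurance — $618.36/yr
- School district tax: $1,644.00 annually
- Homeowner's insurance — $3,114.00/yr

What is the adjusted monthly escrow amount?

Windstorm insurance: $618.36 annually
School district tax: $1,644.00 annually
Homeowner's insurance: $3,114.00 annually
Combined annual = $618.36 + $1,644.00 + $3,114.00 = $5,376.36
Monthly = $5,376.36 / 12 = $448.03
Shortage spread = $124.32 / 24 = $5.18/mo
New monthly escrow = $448.03 + $5.18 = $453.21

$453.21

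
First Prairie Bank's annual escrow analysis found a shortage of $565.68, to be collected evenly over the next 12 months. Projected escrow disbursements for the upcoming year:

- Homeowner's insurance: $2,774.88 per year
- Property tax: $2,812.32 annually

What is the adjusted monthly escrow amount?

$512.74

Homeowner's insurance = $2,774.88
Property tax = $2,812.32
Total per year = $2,774.88 + $2,812.32 = $5,587.20
Monthly = $5,587.20 ÷ 12 = $465.60
Shortage spread = $565.68 ÷ 12 = $47.14/mo
Adjusted monthly = $465.60 + $47.14 = $512.74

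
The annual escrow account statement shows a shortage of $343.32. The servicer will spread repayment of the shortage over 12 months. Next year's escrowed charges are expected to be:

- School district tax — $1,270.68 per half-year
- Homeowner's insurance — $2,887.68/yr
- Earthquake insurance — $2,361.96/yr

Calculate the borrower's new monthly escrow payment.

School district tax: $1,270.68 × 2 = $2,541.36 annually
Homeowner's insurance: $2,887.68 annually
Earthquake insurance: $2,361.96 annually
Total per year = $2,541.36 + $2,887.68 + $2,361.96 = $7,791.00
Base monthly escrow = $7,791.00 ÷ 12 = $649.25
Shortage spread = $343.32 ÷ 12 = $28.61/mo
Adjusted monthly = $649.25 + $28.61 = $677.86

$677.86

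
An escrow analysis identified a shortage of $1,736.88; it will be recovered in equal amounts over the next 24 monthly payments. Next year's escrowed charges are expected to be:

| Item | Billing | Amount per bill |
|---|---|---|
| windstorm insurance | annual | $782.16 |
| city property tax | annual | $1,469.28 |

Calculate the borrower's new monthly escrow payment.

Windstorm insurance = $782.16 annually
City property tax = $1,469.28 annually
Total annual escrow = $782.16 + $1,469.28 = $2,251.44
Monthly escrow = $2,251.44 ÷ 12 = $187.62
Shortage per month = $1,736.88 / 24 = $72.37
New monthly escrow = $187.62 + $72.37 = $259.99

$259.99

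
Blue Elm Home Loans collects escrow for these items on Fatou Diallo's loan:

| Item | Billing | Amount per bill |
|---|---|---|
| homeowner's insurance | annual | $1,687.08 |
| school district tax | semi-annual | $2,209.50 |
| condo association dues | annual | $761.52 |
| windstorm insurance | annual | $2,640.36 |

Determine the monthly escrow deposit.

Homeowner's insurance — $1,687.08 annually
School district tax — $2,209.50 × 2 = $4,419.00 annually
Condo association dues — $761.52 annually
Windstorm insurance — $2,640.36 annually
Combined annual = $1,687.08 + $4,419.00 + $761.52 + $2,640.36 = $9,507.96
Monthly = $9,507.96 ÷ 12 = $792.33

$792.33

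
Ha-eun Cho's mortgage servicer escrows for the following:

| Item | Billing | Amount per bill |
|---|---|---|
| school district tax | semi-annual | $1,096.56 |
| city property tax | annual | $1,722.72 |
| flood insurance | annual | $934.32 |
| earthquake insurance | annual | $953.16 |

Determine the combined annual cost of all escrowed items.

$5,803.32

School district tax = $1,096.56 × 2 = $2,193.12 per year
City property tax = $1,722.72 per year
Flood insurance = $934.32 per year
Earthquake insurance = $953.16 per year
Annual escrow total = $5,803.32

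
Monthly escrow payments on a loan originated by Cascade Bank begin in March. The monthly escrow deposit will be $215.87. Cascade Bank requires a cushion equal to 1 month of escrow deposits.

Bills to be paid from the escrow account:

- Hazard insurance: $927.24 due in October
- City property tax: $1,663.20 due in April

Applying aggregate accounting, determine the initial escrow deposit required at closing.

Cushion = 1 × $215.87 = $215.87
Trial balance (start $0, +$215.87 each month, − disbursements):
  Mar: +$215.87 → $215.87
  Apr: +$215.87 − $1,663.20 → -$1,231.46
  May: +$215.87 → -$1,015.59
  Jun: +$215.87 → -$799.72
  Jul: +$215.87 → -$583.85
  Aug: +$215.87 → -$367.98
  Sep: +$215.87 → -$152.11
  Oct: +$215.87 − $927.24 → -$863.48
  Nov: +$215.87 → -$647.61
  Dec: +$215.87 → -$431.74
  Jan: +$215.87 → -$215.87
  Feb: +$215.87 → $0.00
Lowest trial balance = -$1,231.46 (Apr)
Initial deposit = cushion − low point = $215.87 − (-$1,231.46) = $1,447.33

$1,447.33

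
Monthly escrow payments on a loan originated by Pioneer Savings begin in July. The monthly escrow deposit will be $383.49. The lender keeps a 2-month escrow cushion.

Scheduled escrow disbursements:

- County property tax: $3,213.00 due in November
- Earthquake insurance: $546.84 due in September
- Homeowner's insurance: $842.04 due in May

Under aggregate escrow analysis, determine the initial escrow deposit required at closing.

$2,609.37

Cushion = 2 × $383.49 = $766.98
Trial balance (start $0, +$383.49 each month, − disbursements):
  Jul: +$383.49 → $383.49
  Aug: +$383.49 → $766.98
  Sep: +$383.49 − $546.84 → $603.63
  Oct: +$383.49 → $987.12
  Nov: +$383.49 − $3,213.00 → -$1,842.39
  Dec: +$383.49 → -$1,458.90
  Jan: +$383.49 → -$1,075.41
  Feb: +$383.49 → -$691.92
  Mar: +$383.49 → -$308.43
  Apr: +$383.49 → $75.06
  May: +$383.49 − $842.04 → -$383.49
  Jun: +$383.49 → $0.00
Lowest trial balance = -$1,842.39 (Nov)
Initial deposit = cushion − low point = $766.98 − (-$1,842.39) = $2,609.37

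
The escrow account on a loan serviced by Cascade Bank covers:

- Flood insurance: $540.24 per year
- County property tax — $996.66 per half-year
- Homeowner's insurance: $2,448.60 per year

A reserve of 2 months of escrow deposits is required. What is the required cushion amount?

Flood insurance: $540.24/yr
County property tax: $996.66 × 2 = $1,993.32/yr
Homeowner's insurance: $2,448.60/yr
Annual escrow total = $540.24 + $1,993.32 + $2,448.60 = $4,982.16
Per month = $4,982.16 / 12 = $415.18
Cushion = 2 × $415.18 = $830.36

$830.36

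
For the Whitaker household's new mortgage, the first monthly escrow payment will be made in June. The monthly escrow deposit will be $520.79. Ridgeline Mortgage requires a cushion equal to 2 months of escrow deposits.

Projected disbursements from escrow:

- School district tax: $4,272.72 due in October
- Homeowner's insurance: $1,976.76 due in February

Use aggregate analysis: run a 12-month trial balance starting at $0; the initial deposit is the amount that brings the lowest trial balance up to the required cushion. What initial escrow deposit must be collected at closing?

Cushion = 2 × $520.79 = $1,041.58
Trial balance (start $0, +$520.79 each month, − disbursements):
  Jun: +$520.79 → $520.79
  Jul: +$520.79 → $1,041.58
  Aug: +$520.79 → $1,562.37
  Sep: +$520.79 → $2,083.16
  Oct: +$520.79 − $4,272.72 → -$1,668.77
  Nov: +$520.79 → -$1,147.98
  Dec: +$520.79 → -$627.19
  Jan: +$520.79 → -$106.40
  Feb: +$520.79 − $1,976.76 → -$1,562.37
  Mar: +$520.79 → -$1,041.58
  Apr: +$520.79 → -$520.79
  May: +$520.79 → $0.00
Lowest trial balance = -$1,668.77 (Oct)
Initial deposit = cushion − low point = $1,041.58 − (-$1,668.77) = $2,710.35

$2,710.35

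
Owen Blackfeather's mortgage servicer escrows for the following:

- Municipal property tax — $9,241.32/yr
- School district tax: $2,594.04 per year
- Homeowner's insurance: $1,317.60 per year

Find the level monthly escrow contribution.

Municipal property tax = $9,241.32/yr
School district tax = $2,594.04/yr
Homeowner's insurance = $1,317.60/yr
Combined annual = $13,152.96
Base monthly escrow = $13,152.96 ÷ 12 = $1,096.08

$1,096.08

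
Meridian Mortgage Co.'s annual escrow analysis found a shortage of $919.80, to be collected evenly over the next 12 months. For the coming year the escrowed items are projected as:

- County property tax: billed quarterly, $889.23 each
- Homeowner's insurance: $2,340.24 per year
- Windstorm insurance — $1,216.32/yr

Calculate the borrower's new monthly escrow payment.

County property tax: $889.23 × 4 = $3,556.92 per year
Homeowner's insurance: $2,340.24 per year
Windstorm insurance: $1,216.32 per year
Yearly total = $3,556.92 + $2,340.24 + $1,216.32 = $7,113.48
Base monthly escrow = $7,113.48 ÷ 12 = $592.79
Shortage per month = $919.80 / 12 = $76.65
Adjusted monthly = $592.79 + $76.65 = $669.44

$669.44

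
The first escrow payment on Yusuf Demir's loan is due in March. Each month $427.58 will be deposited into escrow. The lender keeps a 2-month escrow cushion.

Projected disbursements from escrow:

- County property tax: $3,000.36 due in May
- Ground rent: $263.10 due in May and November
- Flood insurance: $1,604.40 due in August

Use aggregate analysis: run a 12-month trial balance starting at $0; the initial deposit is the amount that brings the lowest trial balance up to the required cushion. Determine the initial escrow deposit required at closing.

$3,157.54

Cushion = 2 × $427.58 = $855.16
Trial balance (start $0, +$427.58 each month, − disbursements):
  Mar: +$427.58 → $427.58
  Apr: +$427.58 → $855.16
  May: +$427.58 − $3,263.46 → -$1,980.72
  Jun: +$427.58 → -$1,553.14
  Jul: +$427.58 → -$1,125.56
  Aug: +$427.58 − $1,604.40 → -$2,302.38
  Sep: +$427.58 → -$1,874.80
  Oct: +$427.58 → -$1,447.22
  Nov: +$427.58 − $263.10 → -$1,282.74
  Dec: +$427.58 → -$855.16
  Jan: +$427.58 → -$427.58
  Feb: +$427.58 → $0.00
Lowest trial balance = -$2,302.38 (Aug)
Initial deposit = cushion − low point = $855.16 − (-$2,302.38) = $3,157.54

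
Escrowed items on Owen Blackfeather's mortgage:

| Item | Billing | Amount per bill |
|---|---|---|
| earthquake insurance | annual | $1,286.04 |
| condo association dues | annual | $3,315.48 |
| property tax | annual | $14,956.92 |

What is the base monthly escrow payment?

$1,629.87

Earthquake insurance: $1,286.04 annually
Condo association dues: $3,315.48 annually
Property tax: $14,956.92 annually
Annual escrow total = $19,558.44
Per month = $19,558.44 / 12 = $1,629.87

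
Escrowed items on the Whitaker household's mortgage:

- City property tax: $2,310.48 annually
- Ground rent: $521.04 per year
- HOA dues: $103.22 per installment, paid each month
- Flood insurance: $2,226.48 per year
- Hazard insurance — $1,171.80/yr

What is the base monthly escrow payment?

City property tax: $2,310.48 annually
Ground rent: $521.04 annually
HOA dues: $103.22 × 12 = $1,238.64 annually
Flood insurance: $2,226.48 annually
Hazard insurance: $1,171.80 annually
Annual escrow total = $2,310.48 + $521.04 + $1,238.64 + $2,226.48 + $1,171.80 = $7,468.44
Monthly escrow = $7,468.44 / 12 = $622.37

$622.37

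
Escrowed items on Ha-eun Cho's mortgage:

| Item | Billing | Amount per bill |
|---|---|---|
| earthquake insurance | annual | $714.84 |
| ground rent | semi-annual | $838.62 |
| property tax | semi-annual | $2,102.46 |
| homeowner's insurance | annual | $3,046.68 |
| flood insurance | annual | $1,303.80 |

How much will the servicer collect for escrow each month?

Earthquake insurance: $714.84 annually
Ground rent: $838.62 × 2 = $1,677.24 annually
Property tax: $2,102.46 × 2 = $4,204.92 annually
Homeowner's insurance: $3,046.68 annually
Flood insurance: $1,303.80 annually
Total per year = $714.84 + $1,677.24 + $4,204.92 + $3,046.68 + $1,303.80 = $10,947.48
Monthly = $10,947.48 / 12 = $912.29

$912.29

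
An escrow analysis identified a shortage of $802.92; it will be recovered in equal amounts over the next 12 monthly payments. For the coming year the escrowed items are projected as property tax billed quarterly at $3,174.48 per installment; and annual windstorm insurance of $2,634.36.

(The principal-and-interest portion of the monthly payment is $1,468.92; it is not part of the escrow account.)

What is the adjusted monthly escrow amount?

$1,344.60

Property tax = $3,174.48 × 4 = $12,697.92
Windstorm insurance = $2,634.36
Annual escrow total = $15,332.28
Monthly escrow = $15,332.28 ÷ 12 = $1,277.69
Shortage per month = $802.92 / 12 = $66.91
New monthly escrow = $1,277.69 + $66.91 = $1,344.60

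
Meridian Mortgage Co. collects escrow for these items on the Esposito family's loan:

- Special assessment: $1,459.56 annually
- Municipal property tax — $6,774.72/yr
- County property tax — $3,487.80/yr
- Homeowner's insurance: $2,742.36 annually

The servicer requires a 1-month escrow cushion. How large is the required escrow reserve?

$1,205.37

Special assessment — $1,459.56 annually
Municipal property tax — $6,774.72 annually
County property tax — $3,487.80 annually
Homeowner's insurance — $2,742.36 annually
Total annual escrow = $1,459.56 + $6,774.72 + $3,487.80 + $2,742.36 = $14,464.44
Per month = $14,464.44 / 12 = $1,205.37
Reserve = 1 × $1,205.37 = $1,205.37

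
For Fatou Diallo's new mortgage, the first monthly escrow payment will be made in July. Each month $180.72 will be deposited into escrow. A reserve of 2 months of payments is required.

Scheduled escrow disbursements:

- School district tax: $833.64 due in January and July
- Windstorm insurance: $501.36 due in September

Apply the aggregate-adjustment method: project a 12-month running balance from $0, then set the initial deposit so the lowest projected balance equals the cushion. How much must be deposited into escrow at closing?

Cushion = 2 × $180.72 = $361.44
Trial balance (start $0, +$180.72 each month, − disbursements):
  Jul: +$180.72 − $833.64 → -$652.92
  Aug: +$180.72 → -$472.20
  Sep: +$180.72 − $501.36 → -$792.84
  Oct: +$180.72 → -$612.12
  Nov: +$180.72 → -$431.40
  Dec: +$180.72 → -$250.68
  Jan: +$180.72 − $833.64 → -$903.60
  Feb: +$180.72 → -$722.88
  Mar: +$180.72 → -$542.16
  Apr: +$180.72 → -$361.44
  May: +$180.72 → -$180.72
  Jun: +$180.72 → $0.00
Lowest trial balance = -$903.60 (Jan)
Initial deposit = cushion − low point = $361.44 − (-$903.60) = $1,265.04

$1,265.04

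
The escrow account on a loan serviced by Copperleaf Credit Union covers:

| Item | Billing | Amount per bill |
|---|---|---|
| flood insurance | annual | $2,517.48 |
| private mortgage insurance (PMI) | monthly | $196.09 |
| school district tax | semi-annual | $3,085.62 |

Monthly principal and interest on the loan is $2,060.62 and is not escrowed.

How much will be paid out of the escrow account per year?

$11,041.80

Flood insurance = $2,517.48 per year
Private mortgage insurance (PMI) = $196.09 × 12 = $2,353.08 per year
School district tax = $3,085.62 × 2 = $6,171.24 per year
Combined annual = $2,517.48 + $2,353.08 + $6,171.24 = $11,041.80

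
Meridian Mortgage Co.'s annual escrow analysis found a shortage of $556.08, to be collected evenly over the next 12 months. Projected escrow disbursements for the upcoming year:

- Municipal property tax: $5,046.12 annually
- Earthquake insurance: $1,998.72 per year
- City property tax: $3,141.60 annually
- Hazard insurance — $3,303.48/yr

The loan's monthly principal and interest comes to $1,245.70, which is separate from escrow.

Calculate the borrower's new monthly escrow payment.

$1,170.50

Municipal property tax — $5,046.12 per year
Earthquake insurance — $1,998.72 per year
City property tax — $3,141.60 per year
Hazard insurance — $3,303.48 per year
Yearly total = $5,046.12 + $1,998.72 + $3,141.60 + $3,303.48 = $13,489.92
Monthly escrow = $13,489.92 ÷ 12 = $1,124.16
Monthly shortage recovery: $556.08 ÷ 12 = $46.34
New monthly escrow = $1,124.16 + $46.34 = $1,170.50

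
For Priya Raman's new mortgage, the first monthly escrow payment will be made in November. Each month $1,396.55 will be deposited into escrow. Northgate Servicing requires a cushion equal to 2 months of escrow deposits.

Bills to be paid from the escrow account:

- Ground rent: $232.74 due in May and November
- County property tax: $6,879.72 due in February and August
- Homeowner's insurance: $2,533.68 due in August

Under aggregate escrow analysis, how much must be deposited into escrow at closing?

$5,586.20

Cushion = 2 × $1,396.55 = $2,793.10
Trial balance (start $0, +$1,396.55 each month, − disbursements):
  Nov: +$1,396.55 − $232.74 → $1,163.81
  Dec: +$1,396.55 → $2,560.36
  Jan: +$1,396.55 → $3,956.91
  Feb: +$1,396.55 − $6,879.72 → -$1,526.26
  Mar: +$1,396.55 → -$129.71
  Apr: +$1,396.55 → $1,266.84
  May: +$1,396.55 − $232.74 → $2,430.65
  Jun: +$1,396.55 → $3,827.20
  Jul: +$1,396.55 → $5,223.75
  Aug: +$1,396.55 − $9,413.40 → -$2,793.10
  Sep: +$1,396.55 → -$1,396.55
  Oct: +$1,396.55 → $0.00
Lowest trial balance = -$2,793.10 (Aug)
Initial deposit = cushion − low point = $2,793.10 − (-$2,793.10) = $5,586.20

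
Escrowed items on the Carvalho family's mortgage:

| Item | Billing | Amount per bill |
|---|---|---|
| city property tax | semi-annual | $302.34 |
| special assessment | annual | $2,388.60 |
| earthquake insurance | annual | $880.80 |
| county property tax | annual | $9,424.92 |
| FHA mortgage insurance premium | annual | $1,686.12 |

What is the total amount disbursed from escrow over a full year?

$14,985.12

City property tax = $302.34 × 2 = $604.68
Special assessment = $2,388.60
Earthquake insurance = $880.80
County property tax = $9,424.92
FHA mortgage insurance premium = $1,686.12
Combined annual = $604.68 + $2,388.60 + $880.80 + $9,424.92 + $1,686.12 = $14,985.12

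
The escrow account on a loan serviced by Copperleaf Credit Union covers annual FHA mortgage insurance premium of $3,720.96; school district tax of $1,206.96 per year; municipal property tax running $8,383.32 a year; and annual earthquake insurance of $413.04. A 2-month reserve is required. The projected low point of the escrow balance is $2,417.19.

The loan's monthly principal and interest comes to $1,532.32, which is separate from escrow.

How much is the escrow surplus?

FHA mortgage insurance premium: $3,720.96
School district tax: $1,206.96
Municipal property tax: $8,383.32
Earthquake insurance: $413.04
Yearly total = $13,724.28
Per month = $13,724.28 ÷ 12 = $1,143.69
Required cushion = 2 × $1,143.69 = $2,287.38
Surplus = $2,417.19 − $2,287.38 = $129.81

$129.81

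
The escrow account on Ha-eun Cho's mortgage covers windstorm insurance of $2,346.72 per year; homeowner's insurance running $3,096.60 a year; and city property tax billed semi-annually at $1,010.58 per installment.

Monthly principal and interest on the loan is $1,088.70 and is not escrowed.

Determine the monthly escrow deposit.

$622.04

Windstorm insurance — $2,346.72 per year
Homeowner's insurance — $3,096.60 per year
City property tax — $1,010.58 × 2 = $2,021.16 per year
Total annual escrow = $2,346.72 + $3,096.60 + $2,021.16 = $7,464.48
Base monthly escrow = $7,464.48 ÷ 12 = $622.04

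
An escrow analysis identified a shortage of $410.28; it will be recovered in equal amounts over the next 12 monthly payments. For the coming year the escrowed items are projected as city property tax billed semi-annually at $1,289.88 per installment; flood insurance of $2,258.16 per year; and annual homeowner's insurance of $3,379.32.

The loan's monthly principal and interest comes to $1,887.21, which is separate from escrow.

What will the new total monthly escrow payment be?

$718.96

City property tax = $1,289.88 × 2 = $2,579.76/yr
Flood insurance = $2,258.16/yr
Homeowner's insurance = $3,379.32/yr
Total annual escrow = $8,217.24
Monthly escrow = $8,217.24 ÷ 12 = $684.77
Shortage spread = $410.28 / 12 = $34.19/mo
New monthly escrow = $684.77 + $34.19 = $718.96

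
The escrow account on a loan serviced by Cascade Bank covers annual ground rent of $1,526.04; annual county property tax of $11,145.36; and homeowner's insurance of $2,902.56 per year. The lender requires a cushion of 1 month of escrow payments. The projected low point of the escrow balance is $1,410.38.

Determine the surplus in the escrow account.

$112.55

Ground rent: $1,526.04
County property tax: $11,145.36
Homeowner's insurance: $2,902.56
Total annual escrow = $1,526.04 + $11,145.36 + $2,902.56 = $15,573.96
Monthly escrow = $15,573.96 / 12 = $1,297.83
Required cushion = 1 × $1,297.83 = $1,297.83
Excess over cushion: $1,410.38 − $1,297.83 = $112.55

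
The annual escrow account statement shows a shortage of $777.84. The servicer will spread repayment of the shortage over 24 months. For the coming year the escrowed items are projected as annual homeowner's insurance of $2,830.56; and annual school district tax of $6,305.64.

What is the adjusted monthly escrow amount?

Homeowner's insurance: $2,830.56 annually
School district tax: $6,305.64 annually
Combined annual = $2,830.56 + $6,305.64 = $9,136.20
Base monthly escrow = $9,136.20 / 12 = $761.35
Shortage spread = $777.84 ÷ 24 = $32.41/mo
Adjusted monthly = $761.35 + $32.41 = $793.76

$793.76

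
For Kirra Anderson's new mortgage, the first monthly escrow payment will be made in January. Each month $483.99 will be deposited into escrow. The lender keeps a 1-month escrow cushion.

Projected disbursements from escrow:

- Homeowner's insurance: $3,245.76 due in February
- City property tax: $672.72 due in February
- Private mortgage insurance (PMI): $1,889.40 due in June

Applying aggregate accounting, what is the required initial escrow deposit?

$3,434.49

Cushion = 1 × $483.99 = $483.99
Trial balance (start $0, +$483.99 each month, − disbursements):
  Jan: +$483.99 → $483.99
  Feb: +$483.99 − $3,918.48 → -$2,950.50
  Mar: +$483.99 → -$2,466.51
  Apr: +$483.99 → -$1,982.52
  May: +$483.99 → -$1,498.53
  Jun: +$483.99 − $1,889.40 → -$2,903.94
  Jul: +$483.99 → -$2,419.95
  Aug: +$483.99 → -$1,935.96
  Sep: +$483.99 → -$1,451.97
  Oct: +$483.99 → -$967.98
  Nov: +$483.99 → -$483.99
  Dec: +$483.99 → $0.00
Lowest trial balance = -$2,950.50 (Feb)
Initial deposit = cushion − low point = $483.99 − (-$2,950.50) = $3,434.49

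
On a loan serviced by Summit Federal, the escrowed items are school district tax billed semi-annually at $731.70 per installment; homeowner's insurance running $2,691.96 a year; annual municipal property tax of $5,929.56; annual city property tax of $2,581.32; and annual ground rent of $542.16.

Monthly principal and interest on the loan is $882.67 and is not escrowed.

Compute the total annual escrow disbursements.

$13,208.40

School district tax: $731.70 × 2 = $1,463.40
Homeowner's insurance: $2,691.96
Municipal property tax: $5,929.56
City property tax: $2,581.32
Ground rent: $542.16
Total per year = $1,463.40 + $2,691.96 + $5,929.56 + $2,581.32 + $542.16 = $13,208.40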